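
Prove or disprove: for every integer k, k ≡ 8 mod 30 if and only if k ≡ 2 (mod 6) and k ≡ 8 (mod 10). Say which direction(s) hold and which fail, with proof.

(⇒) Suppose k ≡ 8 (mod 30); write k = 30j + 8. Since 6 ∣ 30, reducing mod 6 gives k ≡ 8 ≡ 2 (mod 6); since 10 ∣ 30, reducing mod 10 gives k ≡ 8 (mod 10).

(⇐) Conversely, if k ≡ 2 (mod 6) and k ≡ 8 (mod 10), then by the Chinese remainder theorem k ≡ 8 (mod 30). This is exactly k ≡ 8 (mod 30).

The biconditional holds.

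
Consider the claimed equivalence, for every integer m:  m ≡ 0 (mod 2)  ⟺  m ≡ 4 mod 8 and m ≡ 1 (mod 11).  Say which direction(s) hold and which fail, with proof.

The forward direction fails; the converse holds.

(⇒) This fails: m = 0 gives 0 ≡ 0 (mod 2) but 0 ≡ 0 (mod 8), so the conjunction on the right does not hold.

(⇐) Conversely, if m ≡ 4 (mod 8) and m ≡ 1 (mod 11), then by the Chinese remainder theorem m ≡ 12 (mod 88). Since 12 ≡ 0 (mod 2) and 2 ∣ 88, we get m ≡ 0 (mod 2).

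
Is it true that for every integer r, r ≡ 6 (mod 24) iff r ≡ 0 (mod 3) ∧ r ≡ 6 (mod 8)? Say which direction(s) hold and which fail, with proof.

Equivalent; both directions hold.

(⇐) If r ≡ 0 (mod 3) and r ≡ 6 (mod 8), then by the Chinese remainder theorem r ≡ 6 (mod 24). This is exactly r ≡ 6 (mod 24).

(⇒) Suppose r ≡ 6 (mod 24); write r = 24j + 6. Since 3 ∣ 24, reducing mod 3 gives r ≡ 6 ≡ 0 (mod 3); since 8 ∣ 24, reducing mod 8 gives r ≡ 6 (mod 8).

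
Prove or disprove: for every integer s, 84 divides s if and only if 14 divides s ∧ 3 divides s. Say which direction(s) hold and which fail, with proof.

(⟹) If 84 ∣ s, write s = 84q. Since 84 = 6·14, s = 14·(6q), so 14 ∣ s; and since 84 = 28·3, s = 3·(28q), so 3 ∣ s.

(⟸) This fails: take s = 42. Both 14 ∣ 42 and 3 ∣ 42, yet 42 is not a multiple of 84 (since 42 = 0·84 + 42), so 84 ∤ 42.

The forward direction holds; the converse fails.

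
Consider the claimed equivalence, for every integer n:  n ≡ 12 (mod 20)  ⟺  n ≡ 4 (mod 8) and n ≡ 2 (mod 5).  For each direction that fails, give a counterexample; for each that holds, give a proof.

(⇒) fails; (⇐) holds.

(⟹) This fails: n = 32 gives 32 ≡ 12 (mod 20) but 32 ≡ 0 (mod 8), so the conjunction on the right does not hold.

(⟸) Conversely, if n ≡ 4 (mod 8) and n ≡ 2 (mod 5), then by the Chinese remainder theorem n ≡ 12 (mod 40). Since 12 ≡ 12 (mod 20) and 20 ∣ 40, we get n ≡ 12 (mod 20).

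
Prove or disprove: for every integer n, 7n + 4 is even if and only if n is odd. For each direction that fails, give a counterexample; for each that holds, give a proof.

[⇒] This fails: n = 0 gives 7n + 4 = 4, which is even, but 0 is even, not odd.

[⇐] This also fails: n = 3 is odd, but 7n + 4 = 25 is odd, not even.

Neither direction holds.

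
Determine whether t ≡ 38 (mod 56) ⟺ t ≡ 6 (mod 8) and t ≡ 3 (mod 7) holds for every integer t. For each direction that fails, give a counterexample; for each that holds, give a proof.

(⟹) Suppose t ≡ 38 (mod 56); write t = 56j + 38. Since 8 ∣ 56, reducing mod 8 gives t ≡ 38 ≡ 6 (mod 8); since 7 ∣ 56, reducing mod 7 gives t ≡ 38 ≡ 3 (mod 7).

(⟸) Conversely, if t ≡ 6 (mod 8) and t ≡ 3 (mod 7), then by the Chinese remainder theorem t ≡ 38 (mod 56). This is exactly t ≡ 38 (mod 56).

The biconditional holds.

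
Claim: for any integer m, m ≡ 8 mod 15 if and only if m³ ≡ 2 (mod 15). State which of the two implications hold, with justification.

Both directions hold; the statement is true.

(⇒) Suppose m ≡ 8 mod 15. Write m = 15j + 8. Then (15j + 8)³ = 3375j³ + 5400j² + 2880j + 512 = 15(225j³ + 360j² + 192j + 34) + 2, so m³ ≡ 2 (mod 15).

(⇐) Conversely, suppose m³ ≡ 2 (mod 15). The only residue r in {0, …, 14} with r³ ≡ 2 (mod 15) is r = 8, so m ≡ 8 (mod 15).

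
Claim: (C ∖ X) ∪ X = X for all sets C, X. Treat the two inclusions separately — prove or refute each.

(⟸) Let x ∈ X. Then either x ∈ X and x ∉ C; or x ∈ C ∩ X. In each case x ∈ (C ∖ X) ∪ X, so X ⊆ (C ∖ X) ∪ X.

(⟹) This inclusion fails. Take C = {1}, X = ∅; then 1 ∈ (C ∖ X) ∪ X but 1 ∉ X.

Only the reverse inclusion holds.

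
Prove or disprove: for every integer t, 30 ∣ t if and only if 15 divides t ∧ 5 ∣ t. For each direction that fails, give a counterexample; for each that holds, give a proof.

Not equivalent: only (⇒) holds.

(⟹) If 30 ∣ t, write t = 30q. Since 30 = 2·15, t = 15·(2q), so 15 ∣ t; and since 30 = 6·5, t = 5·(6q), so 5 ∣ t.

(⟸) This fails: take t = 15. Both 15 ∣ 15 and 5 ∣ 15, yet 15 is not a multiple of 30 (since 15 = 0·30 + 15), so 30 ∤ 15.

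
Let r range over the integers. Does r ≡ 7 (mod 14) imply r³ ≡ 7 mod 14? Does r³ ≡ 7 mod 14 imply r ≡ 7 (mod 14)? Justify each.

[⇒] Suppose r ≡ 7 (mod 14). Write r = 14j + 7. Then (14j + 7)³ = 2744j³ + 4116j² + 2058j + 343 = 14(196j³ + 294j² + 147j + 24) + 7, so r³ ≡ 7 (mod 14).

[⇐] Conversely, suppose r³ ≡ 7 (mod 14). The only residue r in {0, …, 13} with r³ ≡ 7 (mod 14) is r = 7, so r ≡ 7 (mod 14).

Both implications hold.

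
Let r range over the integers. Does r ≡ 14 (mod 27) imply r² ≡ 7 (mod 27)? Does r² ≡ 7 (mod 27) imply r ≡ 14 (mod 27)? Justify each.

Only the forward implication holds.

(→) Suppose r ≡ 14 (mod 27). Write r = 27j + 14. Then (27j + 14)² = 729j² + 756j + 196 = 27(27j² + 28j + 7) + 7, so r² ≡ 7 (mod 27).

(←) This fails: take r = 13. Then 13² = 169 ≡ 7 (mod 27), yet 13 ≡ 13 (mod 27), not 14.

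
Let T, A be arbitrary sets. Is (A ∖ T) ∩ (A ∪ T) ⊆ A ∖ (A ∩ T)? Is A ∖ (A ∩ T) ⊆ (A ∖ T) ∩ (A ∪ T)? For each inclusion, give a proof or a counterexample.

The two sets are equal.

Reverse inclusion. Let x ∈ A ∖ (A ∩ T). Then x ∈ A and x ∉ T, from which x ∈ (A ∖ T) ∩ (A ∪ T).

Forward inclusion. Let x ∈ (A ∖ T) ∩ (A ∪ T). Then x ∈ A and x ∉ T, from which x ∈ A ∖ (A ∩ T).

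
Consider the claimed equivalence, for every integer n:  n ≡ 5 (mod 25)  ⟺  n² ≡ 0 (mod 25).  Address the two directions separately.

[⇒] Suppose n ≡ 5 (mod 25). Write n = 25j + 5. Then (25j + 5)² = 625j² + 250j + 25 = 25(25j² + 10j + 1) + 0, so n² ≡ 0 (mod 25).

[⇐] This fails: take n = 0. Then 0² = 0 ≡ 0 (mod 25), yet 0 ≡ 0 (mod 25), not 5.

The forward direction holds; the converse fails.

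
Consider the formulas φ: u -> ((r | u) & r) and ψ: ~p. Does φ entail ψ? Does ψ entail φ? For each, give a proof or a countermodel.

(→) This fails. Under p = T, u = F, r = F, the left side is true but the right side is false.

(←) This fails. Under p = F, u = T, r = F, the left side is false but the right side is true.

Both directions fail.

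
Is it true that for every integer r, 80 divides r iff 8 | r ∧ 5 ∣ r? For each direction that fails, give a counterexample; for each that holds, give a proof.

The forward direction holds; the converse fails.

Forward direction. If 80 ∣ r, write r = 80q. Since 80 = 10·8, r = 8·(10q), so 8 ∣ r; and since 80 = 16·5, r = 5·(16q), so 5 ∣ r.

Converse. This fails: take r = 40. Both 8 ∣ 40 and 5 ∣ 40, yet 40 is not a multiple of 80 (since 40 = 0·80 + 40), so 80 ∤ 40.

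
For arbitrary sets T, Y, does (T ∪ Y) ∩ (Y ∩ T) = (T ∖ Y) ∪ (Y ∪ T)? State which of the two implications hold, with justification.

(⊆) Let x ∈ (T ∪ Y) ∩ (Y ∩ T). Then x ∈ T ∩ Y, from which x ∈ (T ∖ Y) ∪ (Y ∪ T).

(⊇) This inclusion fails. Take T = {1}, Y = ∅; then 1 ∈ (T ∖ Y) ∪ (Y ∪ T) but 1 ∉ (T ∪ Y) ∩ (Y ∩ T).

(⊆) holds; (⊇) fails.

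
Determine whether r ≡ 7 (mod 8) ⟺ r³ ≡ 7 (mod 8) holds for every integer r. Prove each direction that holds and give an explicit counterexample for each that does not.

[⇒] Suppose r ≡ 7 (mod 8). Write r = 8j + 7. Then (8j + 7)³ = 512j³ + 1344j² + 1176j + 343 = 8(64j³ + 168j² + 147j + 42) + 7, so r³ ≡ 7 (mod 8).

[⇐] For the converse, argue contrapositively. If r ≢ 7 (mod 8), then r is congruent to one of 0, 1, 2, 3, 4, 5, 6 modulo 8, and these give r³ ≡ 0, 1, 0, 3, 0, 5, 0 respectively — never 7.

Both implications hold.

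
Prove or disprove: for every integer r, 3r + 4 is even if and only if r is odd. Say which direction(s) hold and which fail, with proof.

(⇒) fails and (⇐) fails.

(⟹) This fails: r = 6 gives 3r + 4 = 22, which is even, but 6 is even, not odd.

(⟸) This also fails: r = 1 is odd, but 3r + 4 = 7 is odd, not even.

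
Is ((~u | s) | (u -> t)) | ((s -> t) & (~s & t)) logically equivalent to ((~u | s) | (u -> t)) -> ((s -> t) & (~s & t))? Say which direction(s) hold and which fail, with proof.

(⇒) This fails. Under u = F, t = F, s = F, the left side is true but the right side is false.

(⇐) This fails. Under u = T, t = F, s = F, the left side is false but the right side is true.

Neither implication holds.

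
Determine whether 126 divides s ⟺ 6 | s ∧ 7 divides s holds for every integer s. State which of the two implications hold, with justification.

Forward direction. If 126 ∣ s, write s = 126q. Since 126 = 21·6, s = 6·(21q), so 6 ∣ s; and since 126 = 18·7, s = 7·(18q), so 7 ∣ s.

Converse. This fails: take s = 42. Both 6 ∣ 42 and 7 ∣ 42, yet 42 is not a multiple of 126 (since 42 = 0·126 + 42), so 126 ∤ 42.

(⇒) holds; (⇐) fails.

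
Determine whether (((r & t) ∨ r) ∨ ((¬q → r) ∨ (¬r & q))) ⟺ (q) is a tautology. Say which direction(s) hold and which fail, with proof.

(⟹) This fails. Under q = F, t = F, r = T, the left side is true but the right side is false.

(⟸) Assume the antecedent. If q is true, the consequent reduces to true regardless of the other variables. If q is false, the antecedent cannot hold. Either way the consequent holds.

Only the reverse direction holds.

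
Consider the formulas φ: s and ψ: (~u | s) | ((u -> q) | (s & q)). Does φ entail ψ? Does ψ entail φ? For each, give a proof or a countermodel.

Not equivalent: only (⇒) holds.

[⇐] This fails. Under s = F, u = F, q = F, the left side is false but the right side is true.

[⇒] Assume the antecedent. If s is true, the consequent reduces to true regardless of the other variables. If s is false, the antecedent cannot hold. Either way the consequent holds.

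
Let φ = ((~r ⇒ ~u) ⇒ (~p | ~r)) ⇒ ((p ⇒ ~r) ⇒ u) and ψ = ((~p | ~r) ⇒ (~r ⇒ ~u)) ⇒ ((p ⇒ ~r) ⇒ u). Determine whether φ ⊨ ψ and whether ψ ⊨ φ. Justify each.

Both directions hold.

(→) Assume the antecedent. If u is true, the consequent reduces to true regardless of the other variables. If u is false, the antecedent forces (p = T, r = T, u = F), and the consequent holds there. Either way the consequent holds.

(←) Assume the antecedent. If u is true, the consequent reduces to true regardless of the other variables. If u is false, the antecedent forces (p = T, r = T, u = F), and the consequent holds there. Either way the consequent holds.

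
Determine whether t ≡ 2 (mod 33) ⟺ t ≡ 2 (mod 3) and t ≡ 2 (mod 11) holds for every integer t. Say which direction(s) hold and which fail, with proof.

(⟹) Suppose t ≡ 2 (mod 33); write t = 33j + 2. Since 3 ∣ 33, reducing mod 3 gives t ≡ 2 (mod 3); since 11 ∣ 33, reducing mod 11 gives t ≡ 2 (mod 11).

(⟸) Conversely, if t ≡ 2 (mod 3) and t ≡ 2 (mod 11), then by the Chinese remainder theorem t ≡ 2 (mod 33). This is exactly t ≡ 2 (mod 33).

The biconditional holds.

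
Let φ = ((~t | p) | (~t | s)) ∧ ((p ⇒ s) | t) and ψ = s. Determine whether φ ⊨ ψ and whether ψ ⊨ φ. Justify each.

(⇒) fails; (⇐) holds.

(→) This fails. Under t = F, s = F, p = F, the left side is true but the right side is false.

(←) Assume the antecedent. If t is true, the antecedent forces (t = T, s = T, p = F) or (t = T, s = T, p = T), and the consequent holds there. If t is false, the antecedent forces (t = F, s = T, p = F) or (t = F, s = T, p = T), and the consequent holds there. Either way the consequent holds.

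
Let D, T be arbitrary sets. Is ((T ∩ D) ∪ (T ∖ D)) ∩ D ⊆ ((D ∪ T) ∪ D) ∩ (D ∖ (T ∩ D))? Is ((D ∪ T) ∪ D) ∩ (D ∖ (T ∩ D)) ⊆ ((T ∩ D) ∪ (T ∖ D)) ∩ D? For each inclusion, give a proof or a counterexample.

(⟹) This inclusion fails. Take D = {1}, T = {1}; then 1 ∈ ((T ∩ D) ∪ (T ∖ D)) ∩ D but 1 ∉ ((D ∪ T) ∪ D) ∩ (D ∖ (T ∩ D)).

(⟸) This inclusion fails. Take D = {1}, T = ∅; then 1 ∈ ((D ∪ T) ∪ D) ∩ (D ∖ (T ∩ D)) but 1 ∉ ((T ∩ D) ∪ (T ∖ D)) ∩ D.

(⊆) fails and (⊇) fails.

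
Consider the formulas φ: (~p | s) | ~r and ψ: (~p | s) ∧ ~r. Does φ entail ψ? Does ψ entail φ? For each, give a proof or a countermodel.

The forward direction fails; the converse holds.

[⇒] This fails. Under r = T, p = F, s = F, the left side is true but the right side is false.

[⇐] Assume the antecedent. If r is true, the antecedent cannot hold. If r is false, (~p | s) | ~r reduces to true regardless of the other variables. Either way (~p | s) | ~r holds.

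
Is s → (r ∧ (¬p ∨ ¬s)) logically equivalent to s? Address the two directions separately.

Forward direction. This fails. Under p = F, r = F, s = F, the left side is true but the right side is false.

Converse. This fails. Under p = F, r = F, s = T, the left side is false but the right side is true.

(⇒) fails and (⇐) fails.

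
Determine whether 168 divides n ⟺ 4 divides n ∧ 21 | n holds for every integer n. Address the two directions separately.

(⇒) holds; (⇐) fails.

(⟸) This fails: take n = 84. Both 4 ∣ 84 and 21 ∣ 84, yet 84 is not a multiple of 168 (since 84 = 0·168 + 84), so 168 ∤ 84.

(⟹) If 168 ∣ n, write n = 168q. Since 168 = 42·4, n = 4·(42q), so 4 ∣ n; and since 168 = 8·21, n = 21·(8q), so 21 ∣ n.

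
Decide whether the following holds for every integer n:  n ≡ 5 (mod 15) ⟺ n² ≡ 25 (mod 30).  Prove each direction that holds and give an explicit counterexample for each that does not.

(⇒) fails and (⇐) fails.

(⇒) This fails: take n = 20. Then 20 ≡ 5 (mod 15), but 20² = 400 ≡ 10 (mod 30), not 25.

(⇐) This fails: take n = 25. Then 25² = 625 ≡ 25 (mod 30), yet 25 ≡ 10 (mod 15), not 5.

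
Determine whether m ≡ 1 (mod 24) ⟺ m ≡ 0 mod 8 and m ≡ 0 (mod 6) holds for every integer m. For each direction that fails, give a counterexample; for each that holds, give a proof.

(⇒) This fails: m = 1 gives 1 ≡ 1 (mod 24) but 1 ≡ 1 (mod 8), so the conjunction on the right does not hold.

(⇐) This fails: m = 0 satisfies both congruences on the right (0 ≡ 0 mod 8 and 0 ≡ 0 mod 6) yet 0 ≡ 0 (mod 24), not 1.

(⇒) fails and (⇐) fails.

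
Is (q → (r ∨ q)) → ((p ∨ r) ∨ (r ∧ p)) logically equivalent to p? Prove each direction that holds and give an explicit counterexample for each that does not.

Only the converse holds.

[⇒] This fails. Under p = F, q = F, r = T, the left side is true but the right side is false.

[⇐] Assume the antecedent. If p is true, the consequent reduces to true regardless of the other variables. If p is false, the antecedent cannot hold. Either way the consequent holds.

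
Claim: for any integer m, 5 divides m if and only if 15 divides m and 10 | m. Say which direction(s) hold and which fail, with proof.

The forward direction fails; the converse holds.

(←) Suppose 15 ∣ m and 10 ∣ m. Any common multiple of 15 and 10 is a multiple of their lcm; here lcm(15, 10) = 15·10/gcd(15, 10) = 150/5 = 30, so 30 ∣ m. Since 5 ∣ 30, it follows that 5 ∣ m.

(→) This fails: take m = 5. Certainly 5 ∣ 5, but 15 ∤ 5.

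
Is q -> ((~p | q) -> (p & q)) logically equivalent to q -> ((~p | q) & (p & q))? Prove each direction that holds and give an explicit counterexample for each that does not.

Both directions hold.

(⇒) Assume the antecedent. If p is true, q -> ((~p | q) & (p & q)) reduces to true regardless of the other variables. If p is false, the antecedent forces (p = F, q = F), and q -> ((~p | q) & (p & q)) holds there. Either way q -> ((~p | q) & (p & q)) holds.

(⇐) Assume the antecedent. If p is true, q -> ((~p | q) -> (p & q)) reduces to true regardless of the other variables. If p is false, the antecedent forces (p = F, q = F), and q -> ((~p | q) -> (p & q)) holds there. Either way q -> ((~p | q) -> (p & q)) holds.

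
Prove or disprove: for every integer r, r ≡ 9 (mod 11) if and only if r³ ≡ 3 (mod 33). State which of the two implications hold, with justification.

[⇒] This fails: take r = 20. Then 20 ≡ 9 (mod 11), but 20³ = 8000 ≡ 14 (mod 33), not 3.

[⇐] Conversely, the residues r modulo 33 with r³ ≡ 3 (mod 33) are exactly {9}, and each is ≡ 9 (mod 11).

(⇒) fails; (⇐) holds.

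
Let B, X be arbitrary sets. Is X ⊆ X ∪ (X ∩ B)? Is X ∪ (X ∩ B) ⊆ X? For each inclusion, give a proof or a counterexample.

Reverse inclusion. Let x ∈ X ∪ (X ∩ B). Then either x ∈ X and x ∉ B; or x ∈ B ∩ X. In each case x ∈ X, so X ∪ (X ∩ B) ⊆ X.

Forward inclusion. Let x ∈ X. Then either x ∈ X and x ∉ B; or x ∈ B ∩ X. In each case x ∈ X ∪ (X ∩ B), so X ⊆ X ∪ (X ∩ B).

The two sets are equal.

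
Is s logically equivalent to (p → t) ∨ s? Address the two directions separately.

(⇒) holds; (⇐) fails.

(⇒) Assume the antecedent. If s is true, (p → t) ∨ s reduces to true regardless of the other variables. If s is false, the antecedent cannot hold. Either way (p → t) ∨ s holds.

(⇐) This fails. Under s = F, t = F, p = F, the left side is false but the right side is true.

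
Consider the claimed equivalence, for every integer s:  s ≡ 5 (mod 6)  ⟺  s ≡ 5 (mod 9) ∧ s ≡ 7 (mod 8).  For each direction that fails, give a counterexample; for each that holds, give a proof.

(⟹) This fails: s = 65 gives 65 ≡ 5 (mod 6) but 65 ≡ 2 (mod 9), so the conjunction on the right does not hold.

(⟸) Conversely, if s ≡ 5 (mod 9) and s ≡ 7 (mod 8), then by the Chinese remainder theorem s ≡ 23 (mod 72). Since 23 ≡ 5 (mod 6) and 6 ∣ 72, we get s ≡ 5 (mod 6).

(⇒) fails; (⇐) holds.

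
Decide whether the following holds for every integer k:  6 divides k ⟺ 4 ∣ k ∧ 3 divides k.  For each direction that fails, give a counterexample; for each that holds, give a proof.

(⇒) fails; (⇐) holds.

(⟹) This fails: take k = 6. Certainly 6 ∣ 6, but 4 ∤ 6.

(⟸) Suppose 4 ∣ k and 3 ∣ k. Any common multiple of 4 and 3 is a multiple of their lcm; here gcd(4, 3) = 1, so lcm(4, 3) = 4·3 = 12, so 12 ∣ k. Since 6 ∣ 12, it follows that 6 ∣ k.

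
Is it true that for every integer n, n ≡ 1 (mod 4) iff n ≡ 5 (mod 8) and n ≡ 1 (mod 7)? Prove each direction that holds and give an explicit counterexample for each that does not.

(→) This fails: n = 1 gives 1 ≡ 1 (mod 4) but 1 ≡ 1 (mod 8), so the conjunction on the right does not hold.

(←) Conversely, if n ≡ 5 (mod 8) and n ≡ 1 (mod 7), then by the Chinese remainder theorem n ≡ 29 (mod 56). Since 29 ≡ 1 (mod 4) and 4 ∣ 56, we get n ≡ 1 (mod 4).

The forward direction fails; the converse holds.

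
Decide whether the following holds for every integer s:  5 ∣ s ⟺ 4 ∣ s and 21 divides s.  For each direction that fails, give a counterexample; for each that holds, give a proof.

Both directions fail.

(→) This fails: take s = 5. Certainly 5 ∣ 5, but 4 ∤ 5.

(←) This fails: take s = 84. Both 4 ∣ 84 and 21 ∣ 84, yet 84 is not a multiple of 5 (since 84 = 16·5 + 4), so 5 ∤ 84.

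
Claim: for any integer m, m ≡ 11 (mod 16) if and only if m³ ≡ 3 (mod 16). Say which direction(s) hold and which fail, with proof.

The biconditional holds.

[⇒] Suppose m ≡ 11 (mod 16). Write m = 16j + 11. Then (16j + 11)³ = 4096j³ + 8448j² + 5808j + 1331 = 16(256j³ + 528j² + 363j + 83) + 3, so m³ ≡ 3 (mod 16).

[⇐] Conversely, suppose m³ ≡ 3 (mod 16). The only residue r in {0, …, 15} with r³ ≡ 3 (mod 16) is r = 11, so m ≡ 11 (mod 16).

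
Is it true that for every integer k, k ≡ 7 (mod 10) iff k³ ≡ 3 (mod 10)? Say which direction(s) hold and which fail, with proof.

Both directions hold.

[⇒] Suppose k ≡ 7 (mod 10). Write k = 10j + 7. Then (10j + 7)³ = 1000j³ + 2100j² + 1470j + 343 = 10(100j³ + 210j² + 147j + 34) + 3, so k³ ≡ 3 (mod 10).

[⇐] Conversely, suppose k³ ≡ 3 (mod 10). The only residue r in {0, …, 9} with r³ ≡ 3 (mod 10) is r = 7, so k ≡ 7 (mod 10).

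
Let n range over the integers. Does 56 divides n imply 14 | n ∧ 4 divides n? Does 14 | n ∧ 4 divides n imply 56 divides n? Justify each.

[⇐] This fails: take n = 28. Both 14 ∣ 28 and 4 ∣ 28, yet 28 is not a multiple of 56 (since 28 = 0·56 + 28), so 56 ∤ 28.

[⇒] If 56 ∣ n, write n = 56q. Since 56 = 4·14, n = 14·(4q), so 14 ∣ n; and since 56 = 14·4, n = 4·(14q), so 4 ∣ n.

Only the forward direction holds.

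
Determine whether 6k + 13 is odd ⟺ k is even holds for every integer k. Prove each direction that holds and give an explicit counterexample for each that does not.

Only the converse holds.

(→) This fails: take k = 5. Then 6k + 13 = 43, which is odd, yet k = 5 is odd, not even.

(←) Suppose k is even. Since 6 is even, 6k is even for every k, so 6k + 13 has the same parity as 13, which is odd. Hence 6k + 13 is odd.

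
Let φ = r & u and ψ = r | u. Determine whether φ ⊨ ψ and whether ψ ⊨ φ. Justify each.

(⇒) Assume the antecedent. If u is true, r | u reduces to true regardless of the other variables. If u is false, the antecedent cannot hold. Either way r | u holds.

(⇐) This fails. Under u = T, r = F, the left side is false but the right side is true.

Not equivalent: only (⇒) holds.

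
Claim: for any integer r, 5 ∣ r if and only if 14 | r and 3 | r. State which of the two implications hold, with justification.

(⟹) This fails: take r = 5. Certainly 5 ∣ 5, but 14 ∤ 5.

(⟸) This fails: take r = 42. Both 14 ∣ 42 and 3 ∣ 42, yet 42 is not a multiple of 5 (since 42 = 8·5 + 2), so 5 ∤ 42.

Neither direction holds.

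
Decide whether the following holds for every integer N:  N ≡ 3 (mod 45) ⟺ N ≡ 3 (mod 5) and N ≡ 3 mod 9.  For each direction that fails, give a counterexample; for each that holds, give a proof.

(⟹) Suppose N ≡ 3 (mod 45); write N = 45j + 3. Since 5 ∣ 45, reducing mod 5 gives N ≡ 3 (mod 5); since 9 ∣ 45, reducing mod 9 gives N ≡ 3 (mod 9).

(⟸) Conversely, if N ≡ 3 (mod 5) and N ≡ 3 (mod 9), then by the Chinese remainder theorem N ≡ 3 (mod 45). This is exactly N ≡ 3 (mod 45).

Both implications hold.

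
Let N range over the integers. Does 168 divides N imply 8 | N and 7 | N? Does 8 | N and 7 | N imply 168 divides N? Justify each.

(→) If 168 ∣ N, write N = 168q. Since 168 = 21·8, N = 8·(21q), so 8 ∣ N; and since 168 = 24·7, N = 7·(24q), so 7 ∣ N.

(←) This fails: take N = 56. Both 8 ∣ 56 and 7 ∣ 56, yet 56 is not a multiple of 168 (since 56 = 0·168 + 56), so 168 ∤ 56.

The forward direction holds; the converse fails.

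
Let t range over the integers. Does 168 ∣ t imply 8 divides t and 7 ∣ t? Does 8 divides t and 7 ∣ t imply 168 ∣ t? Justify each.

The forward direction holds; the converse fails.

(→) If 168 ∣ t, write t = 168q. Since 168 = 21·8, t = 8·(21q), so 8 ∣ t; and since 168 = 24·7, t = 7·(24q), so 7 ∣ t.

(←) This fails: take t = 56. Both 8 ∣ 56 and 7 ∣ 56, yet 56 is not a multiple of 168 (since 56 = 0·168 + 56), so 168 ∤ 56.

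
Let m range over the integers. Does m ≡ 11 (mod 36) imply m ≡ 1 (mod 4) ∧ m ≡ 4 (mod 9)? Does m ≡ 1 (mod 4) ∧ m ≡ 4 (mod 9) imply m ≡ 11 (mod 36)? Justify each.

(⟹) This fails: m = 11 gives 11 ≡ 11 (mod 36) but 11 ≡ 3 (mod 4), so the conjunction on the right does not hold.

(⟸) This fails: m = 13 satisfies both congruences on the right (13 ≡ 1 mod 4 and 13 ≡ 4 mod 9) yet 13 ≡ 13 (mod 36), not 11.

(⇒) fails and (⇐) fails.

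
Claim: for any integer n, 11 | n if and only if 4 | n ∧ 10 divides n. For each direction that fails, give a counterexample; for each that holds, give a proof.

Neither implication holds.

Forward direction. This fails: take n = 11. Certainly 11 ∣ 11, but 4 ∤ 11.

Converse. This fails: take n = 20. Both 4 ∣ 20 and 10 ∣ 20, yet 20 is not a multiple of 11 (since 20 = 1·11 + 9), so 11 ∤ 20.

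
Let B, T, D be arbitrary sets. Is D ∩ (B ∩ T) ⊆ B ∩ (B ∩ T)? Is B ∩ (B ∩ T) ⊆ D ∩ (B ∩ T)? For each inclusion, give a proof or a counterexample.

(⊆) Let x ∈ D ∩ (B ∩ T). Then x ∈ B ∩ T ∩ D, from which x ∈ B ∩ (B ∩ T).

(⊇) This inclusion fails. Take B = {1}, T = {1}, D = ∅; then 1 ∈ B ∩ (B ∩ T) but 1 ∉ D ∩ (B ∩ T).

Only the forward inclusion holds.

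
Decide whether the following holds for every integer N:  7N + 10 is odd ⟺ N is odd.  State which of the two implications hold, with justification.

(⟹) Suppose 7N + 10 is odd. Since 7 is odd, 7N and N have the same parity, so 7N + 10 ≡ N + 10 (mod 2). As 10 is even, 7N + 10 is odd exactly when N is odd. Thus N is odd.

(⟸) Conversely, suppose N is odd; write N = 2j + 1. Then 7N + 10 = 7·(2j + 1) + 10 = 2·7j + 17, which is odd.

Both directions hold; the statement is true.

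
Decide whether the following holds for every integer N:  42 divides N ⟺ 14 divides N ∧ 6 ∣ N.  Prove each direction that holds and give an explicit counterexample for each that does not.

Both directions hold.

Forward direction. If 42 ∣ N, write N = 42q. Since 42 = 3·14, N = 14·(3q), so 14 ∣ N; and since 42 = 7·6, N = 6·(7q), so 6 ∣ N.

Converse. Suppose 14 ∣ N and 6 ∣ N. Any common multiple of 14 and 6 is a multiple of their lcm; here lcm(14, 6) = 14·6/gcd(14, 6) = 84/2 = 42, so 42 ∣ N.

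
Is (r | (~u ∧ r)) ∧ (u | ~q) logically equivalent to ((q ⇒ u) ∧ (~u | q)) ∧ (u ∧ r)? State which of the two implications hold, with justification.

(→) This fails. Under r = T, q = F, u = F, the left side is true but the right side is false.

(←) Assume the antecedent. If r is true, the antecedent forces (r = T, q = T, u = T), and (r | (~u ∧ r)) ∧ (u | ~q) holds there. If r is false, the antecedent cannot hold. Either way (r | (~u ∧ r)) ∧ (u | ~q) holds.

Not equivalent: only (⇐) holds.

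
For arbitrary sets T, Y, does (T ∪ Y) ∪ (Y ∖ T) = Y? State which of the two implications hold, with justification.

(⊆) fails; (⊇) holds.

Forward inclusion. This inclusion fails. Take T = {1}, Y = ∅; then 1 ∈ (T ∪ Y) ∪ (Y ∖ T) but 1 ∉ Y.

Reverse inclusion. Let x ∈ Y. Then either x ∈ Y and x ∉ T; or x ∈ T ∩ Y. In each case x ∈ (T ∪ Y) ∪ (Y ∖ T), so Y ⊆ (T ∪ Y) ∪ (Y ∖ T).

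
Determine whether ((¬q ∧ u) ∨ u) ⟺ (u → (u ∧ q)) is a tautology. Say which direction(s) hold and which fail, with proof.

Both directions fail.

[⇒] This fails. Under u = T, q = F, the left side is true but the right side is false.

[⇐] This fails. Under u = F, q = F, the left side is false but the right side is true.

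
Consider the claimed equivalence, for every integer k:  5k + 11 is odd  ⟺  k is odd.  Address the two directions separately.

Both directions fail.

Forward direction. This fails: k = 4 gives 5k + 11 = 31, which is odd, but 4 is even, not odd.

Converse. This also fails: k = 1 is odd, but 5k + 11 = 16 is even, not odd.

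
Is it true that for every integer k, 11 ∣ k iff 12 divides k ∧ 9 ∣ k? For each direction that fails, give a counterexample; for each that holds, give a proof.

Both directions fail.

[⇒] This fails: take k = 11. Certainly 11 ∣ 11, but 12 ∤ 11.

[⇐] This fails: take k = 36. Both 12 ∣ 36 and 9 ∣ 36, yet 36 is not a multiple of 11 (since 36 = 3·11 + 3), so 11 ∤ 36.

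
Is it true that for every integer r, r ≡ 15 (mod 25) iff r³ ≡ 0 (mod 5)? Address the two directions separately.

[⇒] Suppose r ≡ 15 (mod 25). Then r³ ≡ 15³ = 3375 (mod 25), and since 5 ∣ 25, also r³ ≡ 0 (mod 5).

[⇐] This fails: take r = 0. Then 0³ = 0 ≡ 0 (mod 5), yet 0 ≡ 0 (mod 25), not 15.

The forward direction holds; the converse fails.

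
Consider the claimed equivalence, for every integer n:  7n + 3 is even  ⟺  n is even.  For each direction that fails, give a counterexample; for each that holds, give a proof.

[⇒] This fails: n = 3 gives 7n + 3 = 24, which is even, but 3 is odd, not even.

[⇐] This also fails: n = 0 is even, but 7n + 3 = 3 is odd, not even.

Neither implication holds.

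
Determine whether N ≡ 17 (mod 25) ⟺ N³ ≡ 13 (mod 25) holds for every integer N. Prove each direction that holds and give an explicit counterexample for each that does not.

Both directions hold; the statement is true.

(→) Suppose N ≡ 17 (mod 25). Write N = 25j + 17. Then (25j + 17)³ = 15625j³ + 31875j² + 21675j + 4913 = 25(625j³ + 1275j² + 867j + 196) + 13, so N³ ≡ 13 (mod 25).

(←) Conversely, suppose N³ ≡ 13 (mod 25). The only residue r in {0, …, 24} with r³ ≡ 13 (mod 25) is r = 17, so N ≡ 17 (mod 25).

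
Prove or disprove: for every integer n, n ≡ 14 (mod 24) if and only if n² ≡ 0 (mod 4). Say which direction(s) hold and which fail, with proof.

Forward direction. Suppose n ≡ 14 (mod 24). Then n² ≡ 14² = 196 (mod 24), and since 4 ∣ 24, also n² ≡ 0 (mod 4).

Converse. This fails: take n = 0. Then 0² = 0 ≡ 0 (mod 4), yet 0 ≡ 0 (mod 24), not 14.

Only the forward direction holds.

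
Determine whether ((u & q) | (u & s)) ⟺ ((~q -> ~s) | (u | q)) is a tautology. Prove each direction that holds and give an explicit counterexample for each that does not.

(⇐) This fails. Under q = F, u = F, s = F, the left side is false but the right side is true.

(⇒) Assume the antecedent. If q is true, (~q -> ~s) | (u | q) reduces to true regardless of the other variables. If q is false, the antecedent forces (q = F, u = T, s = T), and (~q -> ~s) | (u | q) holds there. Either way (~q -> ~s) | (u | q) holds.

(⇒) holds; (⇐) fails.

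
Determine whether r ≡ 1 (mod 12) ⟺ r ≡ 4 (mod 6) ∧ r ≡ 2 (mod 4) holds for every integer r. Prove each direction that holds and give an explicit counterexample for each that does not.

(⇒) fails and (⇐) fails.

Forward direction. This fails: r = 1 gives 1 ≡ 1 (mod 12) but 1 ≡ 1 (mod 6), so the conjunction on the right does not hold.

Converse. This fails: r = 10 satisfies both congruences on the right (10 ≡ 4 mod 6 and 10 ≡ 2 mod 4) yet 10 ≡ 10 (mod 12), not 1.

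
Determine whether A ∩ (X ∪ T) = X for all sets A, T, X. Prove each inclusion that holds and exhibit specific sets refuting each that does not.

(⊆) This inclusion fails. Take A = {1}, T = {1}, X = ∅; then 1 ∈ A ∩ (X ∪ T) but 1 ∉ X.

(⊇) This inclusion fails. Take A = ∅, T = ∅, X = {1}; then 1 ∈ X but 1 ∉ A ∩ (X ∪ T).

Neither inclusion holds.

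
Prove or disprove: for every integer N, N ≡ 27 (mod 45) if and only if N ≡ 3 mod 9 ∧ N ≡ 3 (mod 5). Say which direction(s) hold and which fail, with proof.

(⇒) This fails: N = 27 gives 27 ≡ 27 (mod 45) but 27 ≡ 0 (mod 9), so the conjunction on the right does not hold.

(⇐) This fails: N = 3 satisfies both congruences on the right (3 ≡ 3 mod 9 and 3 ≡ 3 mod 5) yet 3 ≡ 3 (mod 45), not 27.

(⇒) fails and (⇐) fails.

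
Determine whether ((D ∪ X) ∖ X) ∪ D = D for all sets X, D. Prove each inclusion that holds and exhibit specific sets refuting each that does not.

(⊆) Let x ∈ ((D ∪ X) ∖ X) ∪ D. Then either x ∈ D and x ∉ X; or x ∈ X ∩ D. In each case x ∈ D, so ((D ∪ X) ∖ X) ∪ D ⊆ D.

(⊇) Let x ∈ D. Then either x ∈ D and x ∉ X; or x ∈ X ∩ D. In each case x ∈ ((D ∪ X) ∖ X) ∪ D, so D ⊆ ((D ∪ X) ∖ X) ∪ D.

Both inclusions hold; the sets are equal.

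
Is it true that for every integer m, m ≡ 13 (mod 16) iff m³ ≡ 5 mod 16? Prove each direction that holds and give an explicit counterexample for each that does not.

Forward direction. Suppose m ≡ 13 (mod 16). Write m = 16j + 13. Then (16j + 13)³ = 4096j³ + 9984j² + 8112j + 2197 = 16(256j³ + 624j² + 507j + 137) + 5, so m³ ≡ 5 (mod 16).

Converse. Suppose m³ ≡ 5 (mod 16). The only residue r in {0, …, 15} with r³ ≡ 5 (mod 16) is r = 13, so m ≡ 13 (mod 16).

Both directions hold.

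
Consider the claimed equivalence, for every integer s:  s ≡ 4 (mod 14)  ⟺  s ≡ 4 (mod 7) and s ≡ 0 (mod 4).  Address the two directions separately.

(⇒) fails; (⇐) holds.

(⇒) This fails: s = 18 gives 18 ≡ 4 (mod 14) but 18 ≡ 2 (mod 4), so the conjunction on the right does not hold.

(⇐) Conversely, if s ≡ 4 (mod 7) and s ≡ 0 (mod 4), then by the Chinese remainder theorem s ≡ 4 (mod 28). Since 4 ≡ 4 (mod 14) and 14 ∣ 28, we get s ≡ 4 (mod 14).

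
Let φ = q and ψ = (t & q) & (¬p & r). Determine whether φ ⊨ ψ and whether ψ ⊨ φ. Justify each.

The forward direction fails; the converse holds.

(⟹) This fails. Under p = F, r = F, q = T, t = F, the left side is true but the right side is false.

(⟸) Assume the antecedent. If p is true, the antecedent cannot hold. If p is false, the antecedent forces (p = F, r = T, q = T, t = T), and q holds there. Either way q holds.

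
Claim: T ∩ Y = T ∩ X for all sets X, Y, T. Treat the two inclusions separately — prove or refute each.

(⊆) fails and (⊇) fails.

Forward inclusion. This inclusion fails. Take X = ∅, Y = {1}, T = {1}; then 1 ∈ T ∩ Y but 1 ∉ T ∩ X.

Reverse inclusion. This inclusion fails. Take X = {1}, Y = ∅, T = {1}; then 1 ∈ T ∩ X but 1 ∉ T ∩ Y.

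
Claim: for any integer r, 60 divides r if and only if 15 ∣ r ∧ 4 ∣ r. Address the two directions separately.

Both directions hold; the statement is true.

(⇐) Suppose 15 ∣ r and 4 ∣ r. Any common multiple of 15 and 4 is a multiple of their lcm; here gcd(15, 4) = 1, so lcm(15, 4) = 15·4 = 60, so 60 ∣ r.

(⇒) If 60 ∣ r, write r = 60q. Since 60 = 4·15, r = 15·(4q), so 15 ∣ r; and since 60 = 15·4, r = 4·(15q), so 4 ∣ r.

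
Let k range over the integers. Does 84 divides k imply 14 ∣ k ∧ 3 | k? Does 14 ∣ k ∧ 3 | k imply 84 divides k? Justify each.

The forward direction holds; the converse fails.

Forward direction. If 84 ∣ k, write k = 84q. Since 84 = 6·14, k = 14·(6q), so 14 ∣ k; and since 84 = 28·3, k = 3·(28q), so 3 ∣ k.

Converse. This fails: take k = 42. Both 14 ∣ 42 and 3 ∣ 42, yet 42 is not a multiple of 84 (since 42 = 0·84 + 42), so 84 ∤ 42.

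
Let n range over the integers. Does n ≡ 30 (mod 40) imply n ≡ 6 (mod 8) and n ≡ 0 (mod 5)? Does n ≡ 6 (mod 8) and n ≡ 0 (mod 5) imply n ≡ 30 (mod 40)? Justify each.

Both directions hold; the statement is true.

(→) Suppose n ≡ 30 (mod 40); write n = 40j + 30. Since 8 ∣ 40, reducing mod 8 gives n ≡ 30 ≡ 6 (mod 8); since 5 ∣ 40, reducing mod 5 gives n ≡ 30 ≡ 0 (mod 5).

(←) Conversely, if n ≡ 6 (mod 8) and n ≡ 0 (mod 5), then by the Chinese remainder theorem n ≡ 30 (mod 40). This is exactly n ≡ 30 (mod 40).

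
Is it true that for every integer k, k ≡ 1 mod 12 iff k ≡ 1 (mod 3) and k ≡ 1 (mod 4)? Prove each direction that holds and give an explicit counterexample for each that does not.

Equivalent; both directions hold.

(⇒) Suppose k ≡ 1 (mod 12); write k = 12j + 1. Since 3 ∣ 12, reducing mod 3 gives k ≡ 1 (mod 3); since 4 ∣ 12, reducing mod 4 gives k ≡ 1 (mod 4).

(⇐) Conversely, if k ≡ 1 (mod 3) and k ≡ 1 (mod 4), then by the Chinese remainder theorem k ≡ 1 (mod 12). This is exactly k ≡ 1 (mod 12).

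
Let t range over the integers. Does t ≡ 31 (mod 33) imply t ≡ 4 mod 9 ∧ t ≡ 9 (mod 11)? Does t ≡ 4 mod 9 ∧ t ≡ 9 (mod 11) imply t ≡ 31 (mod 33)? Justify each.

Not equivalent: only (⇐) holds.

(⟹) This fails: t = 64 gives 64 ≡ 31 (mod 33) but 64 ≡ 1 (mod 9), so the conjunction on the right does not hold.

(⟸) Conversely, if t ≡ 4 (mod 9) and t ≡ 9 (mod 11), then by the Chinese remainder theorem t ≡ 31 (mod 99). Since 31 ≡ 31 (mod 33) and 33 ∣ 99, we get t ≡ 31 (mod 33).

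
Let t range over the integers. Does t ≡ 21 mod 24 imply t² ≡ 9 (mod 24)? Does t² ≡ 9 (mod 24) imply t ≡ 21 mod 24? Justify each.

Only the forward direction holds.

Forward direction. Suppose t ≡ 21 mod 24. Write t = 24j + 21. Then (24j + 21)² = 576j² + 1008j + 441 = 24(24j² + 42j + 18) + 9, so t² ≡ 9 (mod 24).

Converse. This fails: take t = 3. Then 3² = 9 ≡ 9 (mod 24), yet 3 ≡ 3 (mod 24), not 21.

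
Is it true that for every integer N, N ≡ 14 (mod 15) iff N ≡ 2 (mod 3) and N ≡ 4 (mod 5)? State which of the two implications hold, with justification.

[⇐] If N ≡ 2 (mod 3) and N ≡ 4 (mod 5), then by the Chinese remainder theorem N ≡ 14 (mod 15). This is exactly N ≡ 14 (mod 15).

[⇒] Suppose N ≡ 14 (mod 15); write N = 15j + 14. Since 3 ∣ 15, reducing mod 3 gives N ≡ 14 ≡ 2 (mod 3); since 5 ∣ 15, reducing mod 5 gives N ≡ 14 ≡ 4 (mod 5).

Both implications hold.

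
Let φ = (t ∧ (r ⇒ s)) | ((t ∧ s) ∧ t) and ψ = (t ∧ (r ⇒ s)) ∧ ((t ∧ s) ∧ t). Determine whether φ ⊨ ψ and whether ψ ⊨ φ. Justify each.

(→) This fails. Under t = T, r = F, s = F, the left side is true but the right side is false.

(←) Assume the antecedent. If t is true, the antecedent forces (t = T, r = F, s = T) or (t = T, r = T, s = T), and (t ∧ (r ⇒ s)) | ((t ∧ s) ∧ t) holds there. If t is false, the antecedent cannot hold. Either way (t ∧ (r ⇒ s)) | ((t ∧ s) ∧ t) holds.

The forward direction fails; the converse holds.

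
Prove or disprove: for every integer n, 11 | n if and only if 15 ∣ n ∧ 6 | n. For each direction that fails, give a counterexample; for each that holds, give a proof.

(→) This fails: take n = 11. Certainly 11 ∣ 11, but 15 ∤ 11.

(←) This fails: take n = 30. Both 15 ∣ 30 and 6 ∣ 30, yet 30 is not a multiple of 11 (since 30 = 2·11 + 8), so 11 ∤ 30.

Both directions fail.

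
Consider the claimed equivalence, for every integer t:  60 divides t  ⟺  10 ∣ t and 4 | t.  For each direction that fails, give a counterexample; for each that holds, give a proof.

The forward direction holds; the converse fails.

Forward direction. If 60 ∣ t, write t = 60q. Since 60 = 6·10, t = 10·(6q), so 10 ∣ t; and since 60 = 15·4, t = 4·(15q), so 4 ∣ t.

Converse. This fails: take t = 20. Both 10 ∣ 20 and 4 ∣ 20, yet 20 is not a multiple of 60 (since 20 = 0·60 + 20), so 60 ∤ 20.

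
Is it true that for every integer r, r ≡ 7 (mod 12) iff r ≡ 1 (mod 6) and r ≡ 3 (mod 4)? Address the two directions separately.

(→) Suppose r ≡ 7 (mod 12); write r = 12j + 7. Since 6 ∣ 12, reducing mod 6 gives r ≡ 7 ≡ 1 (mod 6); since 4 ∣ 12, reducing mod 4 gives r ≡ 7 ≡ 3 (mod 4).

(←) Conversely, if r ≡ 1 (mod 6) and r ≡ 3 (mod 4), then by the Chinese remainder theorem r ≡ 7 (mod 12). This is exactly r ≡ 7 (mod 12).

Both implications hold.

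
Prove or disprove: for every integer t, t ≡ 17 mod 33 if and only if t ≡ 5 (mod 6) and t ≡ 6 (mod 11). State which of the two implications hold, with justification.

[⇒] This fails: t = 50 gives 50 ≡ 17 (mod 33) but 50 ≡ 2 (mod 6), so the conjunction on the right does not hold.

[⇐] Conversely, if t ≡ 5 (mod 6) and t ≡ 6 (mod 11), then by the Chinese remainder theorem t ≡ 17 (mod 66). Since 17 ≡ 17 (mod 33) and 33 ∣ 66, we get t ≡ 17 (mod 33).

Only the reverse direction holds.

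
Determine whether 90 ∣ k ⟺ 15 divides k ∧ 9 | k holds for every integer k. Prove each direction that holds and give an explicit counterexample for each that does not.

Forward direction. If 90 ∣ k, write k = 90q. Since 90 = 6·15, k = 15·(6q), so 15 ∣ k; and since 90 = 10·9, k = 9·(10q), so 9 ∣ k.

Converse. This fails: take k = 45. Both 15 ∣ 45 and 9 ∣ 45, yet 45 is not a multiple of 90 (since 45 = 0·90 + 45), so 90 ∤ 45.

Only the forward implication holds.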